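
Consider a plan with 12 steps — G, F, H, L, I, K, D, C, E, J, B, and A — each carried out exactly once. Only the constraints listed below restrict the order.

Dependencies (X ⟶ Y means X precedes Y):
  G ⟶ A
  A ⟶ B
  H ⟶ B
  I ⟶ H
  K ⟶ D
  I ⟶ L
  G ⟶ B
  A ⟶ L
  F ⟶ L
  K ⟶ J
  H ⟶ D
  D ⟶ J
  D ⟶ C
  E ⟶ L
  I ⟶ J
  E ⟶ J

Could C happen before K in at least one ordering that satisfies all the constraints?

No

There is a dependency chain K → D → C, so C always comes after K.
Hence C can never be scheduled before K.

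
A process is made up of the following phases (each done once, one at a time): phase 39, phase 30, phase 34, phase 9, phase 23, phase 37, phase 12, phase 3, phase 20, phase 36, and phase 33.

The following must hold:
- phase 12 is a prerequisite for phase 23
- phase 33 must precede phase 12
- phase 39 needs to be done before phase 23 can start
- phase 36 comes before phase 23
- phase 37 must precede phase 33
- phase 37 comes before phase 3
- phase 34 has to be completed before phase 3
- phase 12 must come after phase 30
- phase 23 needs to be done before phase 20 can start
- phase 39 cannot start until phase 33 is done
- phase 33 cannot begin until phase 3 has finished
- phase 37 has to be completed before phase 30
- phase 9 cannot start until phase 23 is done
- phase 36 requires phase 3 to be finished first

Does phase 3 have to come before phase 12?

Yes

Following the dependencies: phase 3 → phase 33 → phase 12.
So phase 3 must precede phase 12 in any valid ordering.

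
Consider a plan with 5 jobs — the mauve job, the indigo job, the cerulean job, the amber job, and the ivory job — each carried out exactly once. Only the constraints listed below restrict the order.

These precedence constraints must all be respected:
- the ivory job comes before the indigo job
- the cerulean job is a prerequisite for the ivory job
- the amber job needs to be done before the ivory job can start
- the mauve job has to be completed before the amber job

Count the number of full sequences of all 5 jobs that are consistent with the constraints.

The jobs with no prerequisites are the mauve job, the cerulean job; any of them can be placed first.
Counting all ways to extend the partial order to a total order gives 3.

3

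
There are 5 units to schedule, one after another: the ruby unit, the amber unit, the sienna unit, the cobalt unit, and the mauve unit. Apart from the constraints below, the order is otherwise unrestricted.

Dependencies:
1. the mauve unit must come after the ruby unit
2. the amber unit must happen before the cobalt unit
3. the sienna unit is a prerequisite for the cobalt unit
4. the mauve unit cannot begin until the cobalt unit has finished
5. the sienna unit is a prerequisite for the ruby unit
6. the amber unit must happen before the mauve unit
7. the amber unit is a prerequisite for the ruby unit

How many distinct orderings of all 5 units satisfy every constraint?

4

The units with no prerequisites are the amber unit, the sienna unit; any of them can be placed first.
Systematically extending each partial ordering one unit at a time and counting, there are 4 complete orderings.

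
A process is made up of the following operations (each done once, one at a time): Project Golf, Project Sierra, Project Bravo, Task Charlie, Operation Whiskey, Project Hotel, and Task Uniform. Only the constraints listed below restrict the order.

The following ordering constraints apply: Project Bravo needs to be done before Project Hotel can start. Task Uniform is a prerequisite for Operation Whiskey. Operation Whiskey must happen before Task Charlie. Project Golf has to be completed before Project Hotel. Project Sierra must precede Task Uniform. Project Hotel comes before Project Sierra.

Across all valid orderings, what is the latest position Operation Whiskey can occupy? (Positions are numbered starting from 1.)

6

Following the constraints forward from Operation Whiskey, its only required successor is Task Charlie.
So at least 1 operation follows Operation Whiskey, putting Operation Whiskey no later than position 6. That position is achievable by scheduling everything else first.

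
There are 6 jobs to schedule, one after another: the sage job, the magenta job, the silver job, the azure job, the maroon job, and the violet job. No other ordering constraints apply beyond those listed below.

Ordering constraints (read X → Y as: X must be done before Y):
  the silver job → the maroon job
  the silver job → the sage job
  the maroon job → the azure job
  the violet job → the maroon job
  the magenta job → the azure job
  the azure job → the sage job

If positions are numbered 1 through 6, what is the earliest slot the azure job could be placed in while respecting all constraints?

Working backwards through the constraints from the azure job, its full set of required predecessors is the magenta job, the silver job, the maroon job, the violet job — 4 of them.
With 4 mandatory predecessors, the earliest the azure job can sit is position 4+1 = 5, and placing just those 4 first achieves it.

5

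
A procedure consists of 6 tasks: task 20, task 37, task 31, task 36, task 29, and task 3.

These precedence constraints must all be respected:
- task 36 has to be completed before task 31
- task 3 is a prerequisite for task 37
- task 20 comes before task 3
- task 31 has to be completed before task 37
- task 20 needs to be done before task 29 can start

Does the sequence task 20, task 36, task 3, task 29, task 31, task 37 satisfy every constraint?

Every stated constraint is respected: task 20 sits at position 1, ahead of task 29 at position 4, and each of the other listed pairs likewise has the predecessor earlier in the sequence.

Yes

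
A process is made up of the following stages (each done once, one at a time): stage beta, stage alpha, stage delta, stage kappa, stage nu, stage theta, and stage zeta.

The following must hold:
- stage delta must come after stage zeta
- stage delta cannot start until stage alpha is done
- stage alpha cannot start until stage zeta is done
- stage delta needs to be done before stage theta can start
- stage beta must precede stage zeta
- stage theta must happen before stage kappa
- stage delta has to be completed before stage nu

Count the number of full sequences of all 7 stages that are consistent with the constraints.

Stage beta is the only stage with nothing required before it, so every ordering starts there.
Counting all ways to extend the partial order to a total order gives 3.

3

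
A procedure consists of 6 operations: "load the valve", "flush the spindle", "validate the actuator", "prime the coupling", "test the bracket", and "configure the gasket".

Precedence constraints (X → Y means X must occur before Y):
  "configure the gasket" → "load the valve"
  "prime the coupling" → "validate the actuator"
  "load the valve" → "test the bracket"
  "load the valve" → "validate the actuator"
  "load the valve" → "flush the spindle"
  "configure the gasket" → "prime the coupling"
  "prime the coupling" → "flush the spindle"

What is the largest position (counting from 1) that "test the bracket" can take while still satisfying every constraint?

6

Nothing depends on "test the bracket", so it can be the final operation, position 6.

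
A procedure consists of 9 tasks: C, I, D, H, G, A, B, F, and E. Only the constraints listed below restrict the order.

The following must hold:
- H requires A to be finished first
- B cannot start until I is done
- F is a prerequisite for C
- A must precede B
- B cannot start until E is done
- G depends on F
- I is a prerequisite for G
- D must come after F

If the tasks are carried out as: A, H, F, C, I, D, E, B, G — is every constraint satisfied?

Yes

Checking each listed constraint against this order: for instance, A is in position 1 and B in position 8, so that constraint holds — and the remaining constraints check out the same way.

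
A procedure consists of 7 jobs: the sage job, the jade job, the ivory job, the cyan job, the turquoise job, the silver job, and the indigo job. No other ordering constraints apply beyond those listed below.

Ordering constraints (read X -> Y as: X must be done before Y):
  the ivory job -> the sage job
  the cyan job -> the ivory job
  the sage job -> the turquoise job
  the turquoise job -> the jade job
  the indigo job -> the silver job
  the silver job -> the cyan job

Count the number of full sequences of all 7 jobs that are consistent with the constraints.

Only the indigo job has no prerequisites, so it must go first.
Continuing from there, at each step only one job has all its prerequisites placed, so the ordering is fully determined — there is exactly 1.

1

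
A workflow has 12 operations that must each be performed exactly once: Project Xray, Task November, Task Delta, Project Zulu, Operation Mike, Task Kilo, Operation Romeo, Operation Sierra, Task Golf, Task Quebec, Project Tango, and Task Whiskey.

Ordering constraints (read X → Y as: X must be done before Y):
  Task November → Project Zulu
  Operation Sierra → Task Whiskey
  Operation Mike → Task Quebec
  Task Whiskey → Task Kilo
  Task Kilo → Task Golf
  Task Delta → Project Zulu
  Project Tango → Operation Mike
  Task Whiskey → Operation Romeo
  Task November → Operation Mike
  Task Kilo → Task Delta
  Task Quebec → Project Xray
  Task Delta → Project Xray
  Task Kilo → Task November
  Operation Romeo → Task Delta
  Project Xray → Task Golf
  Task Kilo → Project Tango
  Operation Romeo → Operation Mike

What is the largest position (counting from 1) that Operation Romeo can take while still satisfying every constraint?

The operations that are forced after Operation Romeo, directly or by a chain of constraints, are Project Xray, Task Delta, Project Zulu, Operation Mike, Task Golf, Task Quebec. That's 6 operations.
With 6 mandatory successors out of 12 operations total, the latest slot for Operation Romeo is 12−6 = 6, and it's reachable by doing all non-successors before Operation Romeo.

6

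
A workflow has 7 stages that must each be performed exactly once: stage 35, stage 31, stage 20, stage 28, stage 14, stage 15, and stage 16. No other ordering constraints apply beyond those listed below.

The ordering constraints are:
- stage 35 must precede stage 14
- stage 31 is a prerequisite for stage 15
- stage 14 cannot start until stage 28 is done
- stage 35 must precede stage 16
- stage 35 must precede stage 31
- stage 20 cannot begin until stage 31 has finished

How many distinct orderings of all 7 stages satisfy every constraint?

The stages with no prerequisites are stage 35, stage 28; any of them can be placed first.
Enumerating by repeatedly choosing an available stage (one whose prerequisites are all placed) gives 160 distinct complete orderings.

160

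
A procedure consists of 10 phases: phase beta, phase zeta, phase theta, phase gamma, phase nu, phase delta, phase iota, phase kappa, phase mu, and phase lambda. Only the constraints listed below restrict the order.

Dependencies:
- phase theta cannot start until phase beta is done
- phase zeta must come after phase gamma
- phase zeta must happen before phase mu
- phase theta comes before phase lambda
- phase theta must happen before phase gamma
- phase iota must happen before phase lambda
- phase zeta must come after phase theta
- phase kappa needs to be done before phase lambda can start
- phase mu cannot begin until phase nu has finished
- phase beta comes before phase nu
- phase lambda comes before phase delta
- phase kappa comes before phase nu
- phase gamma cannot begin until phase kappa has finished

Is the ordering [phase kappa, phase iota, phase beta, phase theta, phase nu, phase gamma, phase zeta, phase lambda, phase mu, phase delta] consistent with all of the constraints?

Checking each listed constraint against this order: for instance, phase kappa is in position 1 and phase lambda in position 8, so that constraint holds — and the remaining constraints check out the same way.

Yes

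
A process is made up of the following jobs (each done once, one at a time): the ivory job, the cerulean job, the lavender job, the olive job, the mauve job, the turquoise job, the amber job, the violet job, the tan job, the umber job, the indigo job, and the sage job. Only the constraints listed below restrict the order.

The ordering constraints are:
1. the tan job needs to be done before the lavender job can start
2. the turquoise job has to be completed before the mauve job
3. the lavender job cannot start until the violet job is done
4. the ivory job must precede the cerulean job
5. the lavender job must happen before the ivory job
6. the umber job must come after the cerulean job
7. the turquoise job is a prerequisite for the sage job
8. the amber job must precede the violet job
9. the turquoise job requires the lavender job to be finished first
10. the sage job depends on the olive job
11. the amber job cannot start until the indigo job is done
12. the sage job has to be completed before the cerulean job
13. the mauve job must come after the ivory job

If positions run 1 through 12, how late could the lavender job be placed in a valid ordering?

6

The jobs that are forced after the lavender job, directly or by a chain of constraints, are the ivory job, the cerulean job, the mauve job, the turquoise job, the umber job, the sage job. That's 6 jobs.
So at least 6 jobs follow the lavender job, putting the lavender job no later than position 6. That position is achievable by scheduling everything else first.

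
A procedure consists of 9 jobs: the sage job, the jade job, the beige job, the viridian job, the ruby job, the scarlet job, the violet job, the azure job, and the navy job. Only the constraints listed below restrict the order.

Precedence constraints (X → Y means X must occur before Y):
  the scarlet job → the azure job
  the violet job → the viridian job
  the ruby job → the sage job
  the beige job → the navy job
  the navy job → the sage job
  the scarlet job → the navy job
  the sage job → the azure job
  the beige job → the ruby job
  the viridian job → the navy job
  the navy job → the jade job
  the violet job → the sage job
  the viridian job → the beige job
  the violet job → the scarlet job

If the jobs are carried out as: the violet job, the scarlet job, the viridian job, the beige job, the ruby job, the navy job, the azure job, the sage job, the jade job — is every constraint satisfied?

No

In the proposed order, the azure job appears before the sage job.
That contradicts the constraint that the sage job must precede the azure job.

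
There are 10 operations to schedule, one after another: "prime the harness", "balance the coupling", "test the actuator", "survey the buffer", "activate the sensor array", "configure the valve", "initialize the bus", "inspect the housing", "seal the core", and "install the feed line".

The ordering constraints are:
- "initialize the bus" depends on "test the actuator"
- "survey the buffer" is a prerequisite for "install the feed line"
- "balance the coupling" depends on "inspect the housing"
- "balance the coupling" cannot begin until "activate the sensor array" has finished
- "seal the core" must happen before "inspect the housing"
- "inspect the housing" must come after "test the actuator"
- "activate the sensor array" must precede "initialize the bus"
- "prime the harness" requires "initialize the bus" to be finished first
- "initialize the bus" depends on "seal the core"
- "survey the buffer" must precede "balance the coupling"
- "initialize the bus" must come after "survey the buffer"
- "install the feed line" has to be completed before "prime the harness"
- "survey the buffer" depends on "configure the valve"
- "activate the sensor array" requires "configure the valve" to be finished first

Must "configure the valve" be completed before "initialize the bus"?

Chaining the stated constraints: "configure the valve" → "survey the buffer" → "initialize the bus".
Hence "configure the valve" necessarily comes before "initialize the bus".

Yes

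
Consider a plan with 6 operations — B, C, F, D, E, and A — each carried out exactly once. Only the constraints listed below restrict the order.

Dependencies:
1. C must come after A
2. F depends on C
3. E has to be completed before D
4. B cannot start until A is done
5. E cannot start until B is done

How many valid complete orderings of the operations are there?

10

Only A has no prerequisites, so it must go first.
Counting all ways to extend the partial order to a total order gives 10.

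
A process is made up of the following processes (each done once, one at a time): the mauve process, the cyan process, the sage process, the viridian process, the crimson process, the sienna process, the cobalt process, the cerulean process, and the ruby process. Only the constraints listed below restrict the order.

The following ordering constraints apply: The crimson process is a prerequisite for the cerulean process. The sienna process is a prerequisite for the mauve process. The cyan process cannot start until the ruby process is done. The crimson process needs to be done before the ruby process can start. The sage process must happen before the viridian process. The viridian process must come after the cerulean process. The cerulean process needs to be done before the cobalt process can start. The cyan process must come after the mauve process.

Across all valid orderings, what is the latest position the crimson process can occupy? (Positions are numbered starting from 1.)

Every process that must follow the crimson process has to come after it. Tracing all chains starting from the crimson process, those processes are: the cyan process, the viridian process, the cobalt process, the cerulean process, the ruby process — 5 in total.
So at least 5 processes follow the crimson process, putting the crimson process no later than position 4. That position is achievable by scheduling everything else first.

4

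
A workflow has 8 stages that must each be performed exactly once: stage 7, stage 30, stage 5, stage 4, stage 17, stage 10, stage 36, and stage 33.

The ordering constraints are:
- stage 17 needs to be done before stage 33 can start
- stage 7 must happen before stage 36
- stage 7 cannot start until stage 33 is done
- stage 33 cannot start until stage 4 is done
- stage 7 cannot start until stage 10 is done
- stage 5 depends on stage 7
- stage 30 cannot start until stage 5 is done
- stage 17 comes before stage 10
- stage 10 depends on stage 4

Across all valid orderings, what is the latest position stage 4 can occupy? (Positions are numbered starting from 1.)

2

Every stage that must follow stage 4 has to come after it. Tracing all chains starting from stage 4, those stages are: stage 7, stage 30, stage 5, stage 10, stage 36, stage 33 — 6 in total.
So at least 6 stages follow stage 4, putting stage 4 no later than position 2. That position is achievable by scheduling everything else first.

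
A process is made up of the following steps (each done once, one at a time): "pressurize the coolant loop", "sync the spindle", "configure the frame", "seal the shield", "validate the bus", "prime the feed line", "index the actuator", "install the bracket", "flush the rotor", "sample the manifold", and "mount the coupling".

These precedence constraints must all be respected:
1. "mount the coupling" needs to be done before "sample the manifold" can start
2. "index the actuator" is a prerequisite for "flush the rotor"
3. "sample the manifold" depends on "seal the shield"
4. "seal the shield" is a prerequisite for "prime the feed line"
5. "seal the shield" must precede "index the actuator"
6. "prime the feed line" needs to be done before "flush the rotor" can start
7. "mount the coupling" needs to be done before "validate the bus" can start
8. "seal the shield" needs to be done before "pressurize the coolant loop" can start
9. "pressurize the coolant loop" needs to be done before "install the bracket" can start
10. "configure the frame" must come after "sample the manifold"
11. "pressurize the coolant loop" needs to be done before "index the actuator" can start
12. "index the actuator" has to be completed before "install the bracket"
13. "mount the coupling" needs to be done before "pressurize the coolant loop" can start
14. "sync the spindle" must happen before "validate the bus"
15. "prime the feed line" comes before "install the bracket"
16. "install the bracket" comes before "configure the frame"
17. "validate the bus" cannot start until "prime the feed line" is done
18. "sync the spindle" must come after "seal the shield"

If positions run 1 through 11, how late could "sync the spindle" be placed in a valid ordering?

The only step forced after "sync the spindle" (directly or by a chain) is "validate the bus".
So at least 1 step follows "sync the spindle", putting "sync the spindle" no later than position 10. That position is achievable by scheduling everything else first.

10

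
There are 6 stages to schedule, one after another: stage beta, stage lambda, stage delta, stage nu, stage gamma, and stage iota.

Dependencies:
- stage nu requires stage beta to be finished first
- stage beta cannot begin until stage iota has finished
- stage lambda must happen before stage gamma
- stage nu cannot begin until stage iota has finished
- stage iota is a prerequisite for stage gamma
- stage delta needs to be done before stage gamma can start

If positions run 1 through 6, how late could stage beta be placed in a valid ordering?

Following the constraints forward from stage beta, its only required successor is stage nu.
With 1 mandatory successor out of 6 stages total, the latest slot for stage beta is 6−1 = 5, and it's reachable by doing all non-successors before stage beta.

5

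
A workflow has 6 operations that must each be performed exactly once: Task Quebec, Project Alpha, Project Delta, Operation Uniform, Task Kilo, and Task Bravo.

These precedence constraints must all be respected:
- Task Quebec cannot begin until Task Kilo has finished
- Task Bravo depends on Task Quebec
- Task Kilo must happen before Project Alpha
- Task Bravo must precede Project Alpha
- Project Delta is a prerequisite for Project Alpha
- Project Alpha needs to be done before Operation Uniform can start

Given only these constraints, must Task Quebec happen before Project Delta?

No

Nothing in the constraints links Task Quebec and Project Delta; they are unordered relative to each other.
A valid ordering placing Project Delta before Task Quebec exists, so the answer is no.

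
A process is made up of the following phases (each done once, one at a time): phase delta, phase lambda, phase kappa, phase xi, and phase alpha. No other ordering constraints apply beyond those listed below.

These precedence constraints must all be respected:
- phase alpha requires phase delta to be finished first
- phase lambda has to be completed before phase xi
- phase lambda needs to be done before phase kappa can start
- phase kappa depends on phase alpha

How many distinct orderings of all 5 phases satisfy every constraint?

9

The phases with no prerequisites are phase delta, phase lambda; any of them can be placed first.
Counting all ways to extend the partial order to a total order gives 9.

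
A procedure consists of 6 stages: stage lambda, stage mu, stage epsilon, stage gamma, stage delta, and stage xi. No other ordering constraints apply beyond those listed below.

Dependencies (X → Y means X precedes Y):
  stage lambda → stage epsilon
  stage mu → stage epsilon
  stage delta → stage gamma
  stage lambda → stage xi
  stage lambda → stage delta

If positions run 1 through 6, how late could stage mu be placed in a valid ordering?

5

Following the constraints forward from stage mu, its only required successor is stage epsilon.
With 1 mandatory successor out of 6 stages total, the latest slot for stage mu is 6−1 = 5, and it's reachable by doing all non-successors before stage mu.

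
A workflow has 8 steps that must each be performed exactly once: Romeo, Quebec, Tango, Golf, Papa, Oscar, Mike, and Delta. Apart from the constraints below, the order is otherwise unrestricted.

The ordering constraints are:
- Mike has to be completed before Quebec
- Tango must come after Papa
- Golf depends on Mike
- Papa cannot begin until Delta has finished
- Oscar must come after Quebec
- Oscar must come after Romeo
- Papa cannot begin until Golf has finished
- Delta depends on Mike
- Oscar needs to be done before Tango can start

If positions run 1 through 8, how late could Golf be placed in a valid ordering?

Every step that must follow Golf has to come after it. Tracing all chains starting from Golf, those steps are: Tango, Papa — 2 in total.
With 2 mandatory successors out of 8 steps total, the latest slot for Golf is 8−2 = 6, and it's reachable by doing all non-successors before Golf.

6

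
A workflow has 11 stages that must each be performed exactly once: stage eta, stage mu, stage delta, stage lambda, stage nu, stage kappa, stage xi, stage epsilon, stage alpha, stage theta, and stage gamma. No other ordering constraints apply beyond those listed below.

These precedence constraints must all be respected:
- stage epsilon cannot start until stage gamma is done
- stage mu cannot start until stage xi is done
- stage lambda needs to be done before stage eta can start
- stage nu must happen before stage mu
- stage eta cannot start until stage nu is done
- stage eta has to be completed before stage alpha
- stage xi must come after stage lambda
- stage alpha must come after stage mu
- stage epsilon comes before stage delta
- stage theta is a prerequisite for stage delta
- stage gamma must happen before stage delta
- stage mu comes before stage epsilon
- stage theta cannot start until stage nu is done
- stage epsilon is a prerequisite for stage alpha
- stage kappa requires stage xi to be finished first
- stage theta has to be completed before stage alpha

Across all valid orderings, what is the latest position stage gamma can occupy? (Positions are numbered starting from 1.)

8

Every stage that must follow stage gamma has to come after it. Tracing all chains starting from stage gamma, those stages are: stage delta, stage epsilon, stage alpha — 3 in total.
So at least 3 stages follow stage gamma, putting stage gamma no later than position 8. That position is achievable by scheduling everything else first.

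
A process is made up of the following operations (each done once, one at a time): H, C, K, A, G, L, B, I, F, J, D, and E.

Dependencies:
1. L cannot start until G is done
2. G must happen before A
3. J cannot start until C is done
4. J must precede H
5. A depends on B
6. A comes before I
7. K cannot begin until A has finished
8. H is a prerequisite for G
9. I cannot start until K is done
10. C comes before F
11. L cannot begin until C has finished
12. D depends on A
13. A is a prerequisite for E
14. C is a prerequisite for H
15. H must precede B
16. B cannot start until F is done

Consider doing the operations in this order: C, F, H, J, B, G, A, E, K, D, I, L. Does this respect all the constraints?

Here J comes after H.
But one of the constraints requires J before H, so this ordering violates it.

No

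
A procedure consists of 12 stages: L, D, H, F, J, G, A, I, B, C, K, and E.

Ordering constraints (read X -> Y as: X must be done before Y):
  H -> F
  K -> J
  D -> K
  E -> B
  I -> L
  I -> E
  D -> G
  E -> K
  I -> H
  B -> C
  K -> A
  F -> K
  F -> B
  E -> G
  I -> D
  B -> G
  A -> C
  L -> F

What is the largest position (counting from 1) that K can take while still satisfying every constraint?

9

Every stage that must follow K has to come after it. Tracing all chains starting from K, those stages are: J, A, C — 3 in total.
With 3 mandatory successors out of 12 stages total, the latest slot for K is 12−3 = 9, and it's reachable by doing all non-successors before K.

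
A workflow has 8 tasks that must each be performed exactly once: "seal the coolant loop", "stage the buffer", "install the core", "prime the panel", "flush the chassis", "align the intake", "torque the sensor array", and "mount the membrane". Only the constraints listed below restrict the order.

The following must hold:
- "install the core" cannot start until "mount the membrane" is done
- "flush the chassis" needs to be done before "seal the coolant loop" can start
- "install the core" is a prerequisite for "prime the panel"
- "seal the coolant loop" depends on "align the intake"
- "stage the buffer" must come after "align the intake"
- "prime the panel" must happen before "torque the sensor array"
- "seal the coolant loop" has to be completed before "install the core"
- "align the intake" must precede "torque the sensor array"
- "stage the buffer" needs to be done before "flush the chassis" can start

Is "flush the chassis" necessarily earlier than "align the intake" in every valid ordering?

No

The constraints actually force "align the intake" before "flush the chassis" (via "align the intake" → "stage the buffer" → "flush the chassis"), not the other way around.
So "flush the chassis" does not have to come before "align the intake" — it cannot.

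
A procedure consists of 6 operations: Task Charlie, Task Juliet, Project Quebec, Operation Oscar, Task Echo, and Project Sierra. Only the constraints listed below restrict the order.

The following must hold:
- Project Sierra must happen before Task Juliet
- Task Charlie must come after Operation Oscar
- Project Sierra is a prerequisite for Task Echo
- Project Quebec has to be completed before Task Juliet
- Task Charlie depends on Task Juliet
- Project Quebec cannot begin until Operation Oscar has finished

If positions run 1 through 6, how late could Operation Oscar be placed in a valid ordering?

3

Following every chain forward from Operation Oscar, the operations that must come later are Task Charlie, Task Juliet, Project Quebec — 3 of them.
So at least 3 operations follow Operation Oscar, putting Operation Oscar no later than position 3. That position is achievable by scheduling everything else first.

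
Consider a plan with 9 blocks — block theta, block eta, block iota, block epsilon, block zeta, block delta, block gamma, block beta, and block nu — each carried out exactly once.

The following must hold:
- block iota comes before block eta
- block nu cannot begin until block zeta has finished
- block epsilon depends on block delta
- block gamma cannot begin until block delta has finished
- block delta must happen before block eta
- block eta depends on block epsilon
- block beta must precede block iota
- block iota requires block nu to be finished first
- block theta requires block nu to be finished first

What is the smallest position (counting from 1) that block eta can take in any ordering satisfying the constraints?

The blocks that are forced before block eta, directly or transitively, are block iota, block epsilon, block zeta, block delta, block beta, block nu. That's 6 blocks.
With 6 mandatory predecessors, the earliest block eta can sit is position 6+1 = 7, and placing just those 6 first achieves it.

7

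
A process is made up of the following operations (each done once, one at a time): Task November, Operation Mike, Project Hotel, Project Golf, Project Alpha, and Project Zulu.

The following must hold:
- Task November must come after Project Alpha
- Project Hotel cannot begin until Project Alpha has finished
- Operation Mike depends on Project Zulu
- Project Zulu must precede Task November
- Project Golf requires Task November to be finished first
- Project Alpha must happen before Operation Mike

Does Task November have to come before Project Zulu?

No

There is a chain Project Zulu → Task November, which puts Project Zulu before Task November.
So Task November does not have to come before Project Zulu — it cannot.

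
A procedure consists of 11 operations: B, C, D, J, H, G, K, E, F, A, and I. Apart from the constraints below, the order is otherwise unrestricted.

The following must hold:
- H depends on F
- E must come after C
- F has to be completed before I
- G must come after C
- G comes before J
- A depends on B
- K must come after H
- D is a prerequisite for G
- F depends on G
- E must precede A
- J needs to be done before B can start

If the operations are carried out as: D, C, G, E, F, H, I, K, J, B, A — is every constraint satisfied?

Going through the constraints one by one, each required predecessor appears earlier in the sequence than its dependent — e.g. E (position 4) is before A (position 11), as required.

Yes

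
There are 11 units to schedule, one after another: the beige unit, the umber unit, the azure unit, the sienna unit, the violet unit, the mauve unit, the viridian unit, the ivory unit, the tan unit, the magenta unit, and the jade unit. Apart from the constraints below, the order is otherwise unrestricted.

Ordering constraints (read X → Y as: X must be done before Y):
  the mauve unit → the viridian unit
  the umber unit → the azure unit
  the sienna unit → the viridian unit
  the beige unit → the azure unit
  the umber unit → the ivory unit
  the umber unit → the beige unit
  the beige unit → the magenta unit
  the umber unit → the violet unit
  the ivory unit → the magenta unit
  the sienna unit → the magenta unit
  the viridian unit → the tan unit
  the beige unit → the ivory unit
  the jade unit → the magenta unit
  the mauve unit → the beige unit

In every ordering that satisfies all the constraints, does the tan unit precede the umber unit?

No

No chain of constraints connects the tan unit to the umber unit in either direction.
A valid ordering placing the umber unit before the tan unit exists, so the answer is no.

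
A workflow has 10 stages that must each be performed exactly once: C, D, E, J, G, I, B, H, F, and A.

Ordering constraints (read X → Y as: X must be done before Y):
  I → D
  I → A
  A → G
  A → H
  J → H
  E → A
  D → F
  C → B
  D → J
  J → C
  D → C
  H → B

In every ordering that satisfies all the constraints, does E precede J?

No

No chain of constraints connects E to J in either direction.
So E can come before J or after — it is not forced.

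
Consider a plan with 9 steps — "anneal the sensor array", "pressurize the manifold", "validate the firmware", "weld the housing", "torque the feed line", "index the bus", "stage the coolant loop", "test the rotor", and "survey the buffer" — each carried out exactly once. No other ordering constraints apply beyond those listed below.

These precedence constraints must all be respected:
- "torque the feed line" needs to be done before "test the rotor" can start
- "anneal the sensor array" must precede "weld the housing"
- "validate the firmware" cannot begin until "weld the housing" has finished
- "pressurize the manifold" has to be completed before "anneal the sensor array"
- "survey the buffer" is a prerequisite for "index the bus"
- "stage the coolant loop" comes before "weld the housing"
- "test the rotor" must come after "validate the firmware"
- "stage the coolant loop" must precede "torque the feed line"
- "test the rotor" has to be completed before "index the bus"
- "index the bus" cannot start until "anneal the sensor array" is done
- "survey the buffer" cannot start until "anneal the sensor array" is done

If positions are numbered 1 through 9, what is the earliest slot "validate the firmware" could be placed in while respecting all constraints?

Working backwards through the constraints from "validate the firmware", its full set of required predecessors is "anneal the sensor array", "pressurize the manifold", "weld the housing", "stage the coolant loop" — 4 of them.
With 4 mandatory predecessors, the earliest "validate the firmware" can sit is position 4+1 = 5, and placing just those 4 first achieves it.

5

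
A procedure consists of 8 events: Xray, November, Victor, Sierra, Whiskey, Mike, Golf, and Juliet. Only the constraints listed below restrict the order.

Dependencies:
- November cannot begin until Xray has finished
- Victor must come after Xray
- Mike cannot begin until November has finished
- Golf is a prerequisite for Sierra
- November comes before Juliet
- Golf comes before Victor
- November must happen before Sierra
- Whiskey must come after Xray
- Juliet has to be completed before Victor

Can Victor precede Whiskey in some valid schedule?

No chain of constraints runs from Whiskey to Victor, so Whiskey is not required to come first.
That means at least one valid schedule has Victor before Whiskey.

Yes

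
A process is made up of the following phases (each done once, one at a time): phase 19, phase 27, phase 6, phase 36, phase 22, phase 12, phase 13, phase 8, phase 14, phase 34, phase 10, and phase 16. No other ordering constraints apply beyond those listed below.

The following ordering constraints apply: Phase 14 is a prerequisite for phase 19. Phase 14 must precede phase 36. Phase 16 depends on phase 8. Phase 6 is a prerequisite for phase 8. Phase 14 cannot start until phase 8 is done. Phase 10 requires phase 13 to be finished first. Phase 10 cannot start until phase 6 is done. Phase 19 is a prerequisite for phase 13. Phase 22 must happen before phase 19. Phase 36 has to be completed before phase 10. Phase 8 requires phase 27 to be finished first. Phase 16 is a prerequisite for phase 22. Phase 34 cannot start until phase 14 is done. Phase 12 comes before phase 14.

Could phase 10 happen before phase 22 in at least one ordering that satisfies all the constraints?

No

Following phase 22 → phase 19 → phase 13 → phase 10, phase 22 must precede phase 10 in every valid ordering.
Hence phase 10 can never be scheduled before phase 22.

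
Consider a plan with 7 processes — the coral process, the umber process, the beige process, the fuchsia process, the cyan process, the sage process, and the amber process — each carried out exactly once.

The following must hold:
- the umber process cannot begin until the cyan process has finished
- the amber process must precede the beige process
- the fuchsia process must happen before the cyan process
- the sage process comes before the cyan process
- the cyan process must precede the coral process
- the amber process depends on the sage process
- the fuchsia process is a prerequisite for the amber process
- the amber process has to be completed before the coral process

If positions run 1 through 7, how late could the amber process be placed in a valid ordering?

Every process that must follow the amber process has to come after it. Tracing all chains starting from the amber process, those processes are: the coral process, the beige process — 2 in total.
So at least 2 processes follow the amber process, putting the amber process no later than position 5. That position is achievable by scheduling everything else first.

5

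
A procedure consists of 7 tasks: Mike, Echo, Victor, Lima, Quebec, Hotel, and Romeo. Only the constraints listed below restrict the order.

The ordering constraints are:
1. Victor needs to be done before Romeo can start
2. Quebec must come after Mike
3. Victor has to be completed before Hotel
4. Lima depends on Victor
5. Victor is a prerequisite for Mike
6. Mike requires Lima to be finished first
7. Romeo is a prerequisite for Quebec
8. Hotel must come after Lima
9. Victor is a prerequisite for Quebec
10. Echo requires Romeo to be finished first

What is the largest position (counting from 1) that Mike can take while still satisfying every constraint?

6

The only task forced after Mike (directly or by a chain) is Quebec.
With 1 mandatory successor out of 7 tasks total, the latest slot for Mike is 7−1 = 6, and it's reachable by doing all non-successors before Mike.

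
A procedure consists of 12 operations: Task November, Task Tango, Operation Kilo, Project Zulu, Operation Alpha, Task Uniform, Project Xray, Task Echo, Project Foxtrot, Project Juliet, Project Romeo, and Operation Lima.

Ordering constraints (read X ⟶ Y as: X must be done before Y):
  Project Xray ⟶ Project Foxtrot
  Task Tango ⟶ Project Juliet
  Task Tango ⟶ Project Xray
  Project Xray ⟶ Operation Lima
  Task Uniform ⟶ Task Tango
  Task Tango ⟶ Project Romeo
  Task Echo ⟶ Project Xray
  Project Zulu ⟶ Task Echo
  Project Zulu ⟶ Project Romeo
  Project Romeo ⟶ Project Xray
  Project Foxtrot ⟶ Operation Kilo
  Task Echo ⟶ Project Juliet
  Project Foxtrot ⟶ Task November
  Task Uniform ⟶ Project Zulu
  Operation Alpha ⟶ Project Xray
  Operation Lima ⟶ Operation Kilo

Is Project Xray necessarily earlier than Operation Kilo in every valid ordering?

Yes

Chaining the stated constraints: Project Xray → Project Foxtrot → Operation Kilo.
Hence Project Xray necessarily comes before Operation Kilo.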